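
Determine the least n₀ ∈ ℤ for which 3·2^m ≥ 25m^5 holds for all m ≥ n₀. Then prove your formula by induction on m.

At m = 26: 201326592 < 297034400, so the inequality fails and n₀ ≥ 27. We prove 3·2^m ≥ 25m^5 for all m ≥ 27.
For the base case m = 27: 3·2^m = 402653184 and 25m^5 = 358722675, so 402653184 ≥ 358722675.
Suppose the result is true for m = r, so 3·2^r ≥ 25r^5.
Then 3·2^(r + 1) = 2·(3·2^r) ≥ 2·(25r^5).
Also, for r ≥ 27 we have 2·(25r^5) ≥ 25(r+1)^5, since 2 ≥ (1 + 1/r)^5 for all r ≥ 27.
Combining, 3·2^(r + 1) ≥ 25(r+1)^5.
By the principle of mathematical induction, the result holds for all m ≥ 27.
Hence the smallest such n₀ is 27.

n₀ = 27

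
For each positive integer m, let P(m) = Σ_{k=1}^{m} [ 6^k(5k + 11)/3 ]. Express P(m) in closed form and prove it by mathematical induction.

P(m) = 2·6^m(m + 2) - 4

We claim P(m) = 2·6^m(m + 2) - 4 for all m ≥ 1.
Base case (m = 1): P(1) = 32, and the closed form gives 32. They agree.
Suppose the result is true for m = k, so P(k) = 2·6^k(k + 2) - 4.
Then P(k+1) = P(k) + (6^k(10k + 32)) = (2·6^k(k + 2) - 4) + (6^k(10k + 32)).
Simplifying, P(k+1) = 12·6^k·k + 36·6^k - 4 = 2·6^(k+1)((k+1) + 2) - 4,
which is the closed form with m = k+1.
By the principle of mathematical induction, the result holds for all m ≥ 1.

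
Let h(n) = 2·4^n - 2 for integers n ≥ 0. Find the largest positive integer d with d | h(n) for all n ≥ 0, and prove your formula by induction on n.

Computing the first values: h(0) = 0 and h(1) = 6; gcd(0, 6) = 6, so d ≤ 6.
We prove 6 | 2·4^n - 2 for all n ≥ 0 by induction on n.
Base step (n = 0): h(0) = 0 = 6·(0), so 6 | h(0).
Inductive step: assume the claim holds for n = m, i.e. 6 | h(m). Then
h(m+1) = 2·4^(m+1) - 2 = 4·(2·4^m - 2) + 6 = 4·h(m) + 6. The first term is divisible by 6 by the inductive hypothesis, and 6 is divisible by 6. Hence 6 | h(m+1).
By induction, the statement is established for all n ≥ 0.
Therefore the largest such d is 6.

d = 6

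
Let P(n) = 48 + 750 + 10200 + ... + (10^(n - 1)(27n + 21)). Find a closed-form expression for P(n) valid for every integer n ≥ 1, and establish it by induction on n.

P(n) = 10^n(3n + 2) - 2

We claim P(n) = 10^n(3n + 2) - 2 for all n ≥ 1.
Base step (n = 1): P(1) = 48, and the closed form gives 48. They agree.
For the inductive step, assume it holds for an arbitrary r ≥ 1, so P(r) = 10^r(3r + 2) - 2.
Then P(r+1) = P(r) + (10^r(27r + 48)) = (10^r(3r + 2) - 2) + (10^r(27r + 48)).
Simplifying, P(r+1) = 30·10^r·r + 50·10^r - 2 = 10^(r+1)(3(r+1) + 2) - 2,
which is the closed form with n = r+1.
By the principle of mathematical induction, the result holds for all n ≥ 1.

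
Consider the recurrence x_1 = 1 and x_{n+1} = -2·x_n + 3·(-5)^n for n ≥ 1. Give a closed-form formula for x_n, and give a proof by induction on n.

x_n = -(-2)^(n + 1) - (-5)^n

Computing the first terms: x_1 = 1, x_2 = -17, x_3 = 109. This suggests x_n = -(-2)^(n + 1) - (-5)^n.
Base step (n = 1): the formula gives 1 = 1 = x_1.
Inductive step: assume the claim holds for n = j, so x_j = -(-2)^(j + 1) - (-5)^j.
Then x_{j+1} = -2·x_j + 3·(-5)^j = -2·(-(-2)^(j + 1) - (-5)^j) + 3·(-5)^j = -(-2)^(j + 2) - (-5)^(j + 1) = -(-2)^((j+1) + 1) - (-5)^(j+1),
which is the claimed formula at n = j+1.
This completes the induction.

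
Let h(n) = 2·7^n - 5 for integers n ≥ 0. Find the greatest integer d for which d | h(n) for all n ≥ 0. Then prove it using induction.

Computing the first values: h(0) = -3 and h(1) = 9; gcd(-3, 9) = 3, so d ≤ 3.
We prove 3 | 2·7^n - 5 for all n ≥ 0 by induction on n.
Base step (n = 0): h(0) = -3 = 3·(-1), so 3 | h(0).
Inductive step: suppose the statement holds for some i ≥ 0, i.e. 3 | h(i). Then
h(i+1) = 2·7^(i+1) - 5 = 7·(2·7^i - 5) + 30 = 7·h(i) + 30. The first term is divisible by 3 by the inductive hypothesis, and 30 is divisible by 3. Hence 3 | h(i+1).
This completes the induction.
Therefore the largest such d is 3.

d = 3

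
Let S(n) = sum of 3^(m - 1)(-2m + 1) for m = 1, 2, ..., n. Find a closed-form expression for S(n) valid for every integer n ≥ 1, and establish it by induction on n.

We claim S(n) = 3^n(-n + 1) - 1 for all n ≥ 1.
For the base case n = 1: S(1) = -1, and the closed form gives -1. They agree.
Suppose the result is true for n = m, so S(m) = 3^m(-m + 1) - 1.
Then S(m+1) = S(m) + (3^m(-2m - 1)) = (3^m(-m + 1) - 1) + (3^m(-2m - 1)).
Simplifying, S(m+1) = -3·3^m·m - 1 = 3^(m+1)(-(m+1) + 1) - 1,
which is the closed form with n = m+1.
Hence, by induction on n, the claim holds for every n ≥ 1.

S(n) = 3^n(-n + 1) - 1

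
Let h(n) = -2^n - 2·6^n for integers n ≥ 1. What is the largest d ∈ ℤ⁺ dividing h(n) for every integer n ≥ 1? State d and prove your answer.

d = 2

Computing the first values: h(1) = -14 and h(2) = -76; gcd(-14, -76) = 2, so d ≤ 2.
We prove 2 | -2^n - 2·6^n for all n ≥ 1 by induction on n.
When n = 1: h(1) = -14 = 2·(-7), so 2 | h(1).
Inductive step: assume the claim holds for n = i, i.e. 2 | h(i). Then
h(i+1) − 6·h(i) = (-2^(i+1) - 2·6^(i+1)) − 6·(-2^i - 2·6^i) = (-1)·2^i·(2 − 6) = (4)·2^i. Since 2 | h(i) by the inductive hypothesis, 2 | 6·h(i); and 2 | 4 since 4 = 2·2. Therefore 2 | h(i+1).
By induction, the statement is established for all n ≥ 1.
Therefore the largest such d is 2.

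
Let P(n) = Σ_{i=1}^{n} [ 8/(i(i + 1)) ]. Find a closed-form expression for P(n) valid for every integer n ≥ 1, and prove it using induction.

We claim P(n) = 8n/(n + 1) for all n ≥ 1.
Base case (n = 1): P(1) = 4, and the closed form gives 4. They agree.
Inductive step: suppose the statement holds for some i ≥ 1, so P(i) = 8i/(i + 1).
Then P(i+1) = P(i) + (8/((i + 1)(i + 2))) = (8i/(i + 1)) + (8/((i + 1)(i + 2))).
Simplifying, P(i+1) = 8(i + 1)/(i + 2) = 8(i+1)/((i+1) + 1),
which is the closed form with n = i+1.
This completes the induction.

P(n) = 8n/(n + 1)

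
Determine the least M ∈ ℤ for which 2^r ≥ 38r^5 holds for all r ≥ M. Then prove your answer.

At r = 29: 536870912 < 779423662, so the inequality fails and M ≥ 30. We prove 2^r ≥ 38r^5 for all r ≥ 30.
For the base case r = 30: 2^r = 1073741824 and 38r^5 = 923400000, so 1073741824 ≥ 923400000.
For the inductive step, assume it holds for an arbitrary i ≥ 30, so 2^i ≥ 38i^5.
Then 2^(i + 1) = 2·(2^i) ≥ 2·(38i^5).
Also, for i ≥ 30 we have 2·(38i^5) ≥ 38(i+1)^5, since 2 ≥ (1 + 1/i)^5 for all i ≥ 30.
Combining, 2^(i + 1) ≥ 38(i+1)^5.
Hence, by induction on r, the claim holds for every r ≥ 30.
Hence the smallest such M is 30.

M = 30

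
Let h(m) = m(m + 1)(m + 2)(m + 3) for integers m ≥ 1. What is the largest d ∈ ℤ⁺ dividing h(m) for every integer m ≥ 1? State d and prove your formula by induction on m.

d = 24

Computing the first values: h(1) = 24 and h(2) = 120; gcd(24, 120) = 24, so d ≤ 24.
We prove 24 | m(m + 1)(m + 2)(m + 3) for all m ≥ 1 by induction on m.
When m = 1: h(1) = 24 = 24·(1), so 24 | h(1).
Inductive step: suppose the statement holds for some r ≥ 1, i.e. 24 | h(r). Then
h(r+1) − h(r) = (r+1)·(r+2)·(r+3)·(r+4) − r·(r+1)·(r+2)·(r+3) = (r+1)·(r+2)·(r+3)·[(r+4) − r] = 4·(r+1)·(r+2)·(r+3). The product of 3 consecutive integers is divisible by (3)! = 6, so h(r+1) − h(r) is divisible by 4·6 = 24. By the inductive hypothesis 24 | h(r), hence 24 | h(r+1).
By the principle of mathematical induction, the result holds for all m ≥ 1.
Therefore the largest such d is 24.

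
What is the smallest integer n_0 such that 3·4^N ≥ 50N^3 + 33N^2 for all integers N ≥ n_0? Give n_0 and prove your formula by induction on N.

n_0 = 6

At N = 5: 3072 < 7075, so the inequality fails and n_0 ≥ 6. We prove 3·4^N ≥ 50N^3 + 33N^2 for all N ≥ 6.
Base step (N = 6): 3·4^N = 12288 and 50N^3 + 33N^2 = 11988, so 12288 ≥ 11988.
For the inductive step, assume it holds for an arbitrary i ≥ 6, so 3·4^i ≥ 50i^3 + 33i^2.
Then 3·4^(i + 1) = 4·(3·4^i) ≥ 4·(50i^3 + 33i^2).
Also, for i ≥ 6 we have 4·(50i^3 + 33i^2) ≥ 50(i+1)^3 + 33(i+1)^2, since 4·(50i^3 + 33i^2) − (50(i+1)^3 + 33(i+1)^2) = 150i^3 - 51i^2 - 216i - 83, which is nonnegative for all i ≥ 6.
Combining, 3·4^(i + 1) ≥ 50(i+1)^3 + 33(i+1)^2.
Hence, by induction on N, the claim holds for every N ≥ 6.
Hence the smallest such n_0 is 6.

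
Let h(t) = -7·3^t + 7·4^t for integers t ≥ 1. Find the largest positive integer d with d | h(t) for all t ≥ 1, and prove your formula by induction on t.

d = 7

Computing the first values: h(1) = 7 and h(2) = 49; gcd(7, 49) = 7, so d ≤ 7.
We prove 7 | -7·3^t + 7·4^t for all t ≥ 1 by induction on t.
For the base case t = 1: h(1) = 7 = 7·(1), so 7 | h(1).
Inductive step: assume the claim holds for t = p, i.e. 7 | h(p). Then
h(p+1) − 4·h(p) = (-7·3^(p+1) + 7·4^(p+1)) − 4·(-7·3^p + 7·4^p) = (-7)·3^p·(3 − 4) = (7)·3^p. Since 7 | h(p) by the inductive hypothesis, 7 | 4·h(p); and 7 | 7 since 7 = 7·1. Therefore 7 | h(p+1).
Hence, by induction on t, the claim holds for every t ≥ 1.
Therefore the largest such d is 7.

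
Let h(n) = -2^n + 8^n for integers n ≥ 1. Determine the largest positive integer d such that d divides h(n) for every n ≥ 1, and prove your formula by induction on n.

d = 6

Computing the first values: h(1) = 6 and h(2) = 60; gcd(6, 60) = 6, so d ≤ 6.
We prove 6 | -2^n + 8^n for all n ≥ 1 by induction on n.
For the base case n = 1: h(1) = 6 = 6·(1), so 6 | h(1).
Inductive step: suppose the statement holds for some r ≥ 1, i.e. 6 | h(r). Then
8^{r+1} − 2^{r+1} = 8·8^r − 2·2^r = 8·(8^r − 2^r) + (6)·2^r. The first term is divisible by 6 by the inductive hypothesis, and the second term (6)·2^r is divisible by 6 since 6 | 6. Hence 6 | h(r+1).
By induction, the statement is established for all n ≥ 1.
Therefore the largest such d is 6.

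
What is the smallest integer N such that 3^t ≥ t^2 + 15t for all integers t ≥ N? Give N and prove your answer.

At t = 3: 27 < 54, so the inequality fails and N ≥ 4. We prove 3^t ≥ t^2 + 15t for all t ≥ 4.
For the base case t = 4: 3^t = 81 and t^2 + 15t = 76, so 81 ≥ 76.
For the inductive step, assume it holds for an arbitrary k ≥ 4, so 3^k ≥ k^2 + 15k.
Then 3^(k + 1) = 3·(3^k) ≥ 3·(k^2 + 15k).
Also, for k ≥ 4 we have 3·(k^2 + 15k) ≥ (k+1)^2 + 15(k+1), since 3·(k^2 + 15k) − ((k+1)^2 + 15(k+1)) = 2k^2 + 28k - 16, which is nonnegative for all k ≥ 4.
Combining, 3^(k + 1) ≥ (k+1)^2 + 15(k+1).
By the principle of mathematical induction, the result holds for all t ≥ 4.
Hence the smallest such N is 4.

N = 4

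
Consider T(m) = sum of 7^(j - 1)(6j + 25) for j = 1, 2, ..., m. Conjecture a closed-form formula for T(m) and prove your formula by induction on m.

T(m) = 7^m(m + 4) - 4

We claim T(m) = 7^m(m + 4) - 4 for all m ≥ 1.
Base step (m = 1): T(1) = 31, and the closed form gives 31. They agree.
For the inductive step, assume it holds for an arbitrary j ≥ 1, so T(j) = 7^j(j + 4) - 4.
Then T(j+1) = T(j) + (7^j(6j + 31)) = (7^j(j + 4) - 4) + (7^j(6j + 31)).
Simplifying, T(j+1) = 7·7^j·j + 35·7^j - 4 = 7^(j+1)((j+1) + 4) - 4,
which is the closed form with m = j+1.
This completes the induction.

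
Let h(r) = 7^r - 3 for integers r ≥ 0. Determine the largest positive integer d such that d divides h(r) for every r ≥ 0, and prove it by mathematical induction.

Computing the first values: h(0) = -2 and h(1) = 4; gcd(-2, 4) = 2, so d ≤ 2.
We prove 2 | 7^r - 3 for all r ≥ 0 by induction on r.
Base step (r = 0): h(0) = -2 = 2·(-1), so 2 | h(0).
Suppose the result is true for r = p, i.e. 2 | h(p). Then
h(p+1) = 7^(p+1) - 3 = 7·(7^p - 3) + 18 = 7·h(p) + 18. The first term is divisible by 2 by the inductive hypothesis, and 18 is divisible by 2. Hence 2 | h(p+1).
Hence, by induction on r, the claim holds for every r ≥ 0.
Therefore the largest such d is 2.

d = 2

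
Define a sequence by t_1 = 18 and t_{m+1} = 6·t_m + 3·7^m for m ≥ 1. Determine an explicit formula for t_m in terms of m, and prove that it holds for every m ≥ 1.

Computing the first terms: t_1 = 18, t_2 = 129, t_3 = 921. This suggests t_m = -3·6^(m - 1) + 3·7^m.
Base case (m = 1): the formula gives 18 = 18 = t_1.
Suppose the result is true for m = r, so t_r = -3·6^(r - 1) + 3·7^r.
Then t_{r+1} = 6·t_r + 3·7^r = 6·(-3·6^(r - 1) + 3·7^r) + 3·7^r = -3·6^r + 3·7^(r + 1) = -3·6^((r+1) - 1) + 3·7^(r+1),
which is the claimed formula at m = r+1.
This completes the induction.

t_m = -3·6^(m - 1) + 3·7^m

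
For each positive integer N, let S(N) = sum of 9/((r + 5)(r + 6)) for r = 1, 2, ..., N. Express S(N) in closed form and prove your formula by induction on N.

S(N) = 3N/(2(N + 6))

We claim S(N) = 3N/(2(N + 6)) for all N ≥ 1.
Base step (N = 1): S(1) = 3/14, and the closed form gives 3/14. They agree.
Suppose the result is true for N = r, so S(r) = 3r/(2(r + 6)).
Then S(r+1) = S(r) + (9/((r + 6)(r + 7))) = (3r/(2(r + 6))) + (9/((r + 6)(r + 7))).
Simplifying, S(r+1) = 3(r + 1)/(2(r + 7)) = 3(r+1)/(2((r+1) + 6)),
which is the closed form with N = r+1.
This completes the induction.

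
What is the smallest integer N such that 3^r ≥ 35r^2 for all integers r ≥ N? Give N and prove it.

At r = 6: 729 < 1260, so the inequality fails and N ≥ 7. We prove 3^r ≥ 35r^2 for all r ≥ 7.
Base step (r = 7): 3^r = 2187 and 35r^2 = 1715, so 2187 ≥ 1715.
Inductive step: assume the claim holds for r = p, so 3^p ≥ 35p^2.
Then 3^(p + 1) = 3·(3^p) ≥ 3·(35p^2).
Also, for p ≥ 7 we have 3·(35p^2) ≥ 35(p+1)^2, since 3 ≥ (1 + 1/p)^2 for all p ≥ 7.
Combining, 3^(p + 1) ≥ 35(p+1)^2.
By induction, the statement is established for all r ≥ 7.
Hence the smallest such N is 7.

N = 7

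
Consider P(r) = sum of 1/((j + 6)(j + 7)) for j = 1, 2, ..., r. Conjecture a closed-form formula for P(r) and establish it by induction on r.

We claim P(r) = r/(7(r + 7)) for all r ≥ 1.
For the base case r = 1: P(1) = 1/56, and the closed form gives 1/56. They agree.
Suppose the result is true for r = j, so P(j) = j/(7(j + 7)).
Then P(j+1) = P(j) + (1/((j + 7)(j + 8))) = (j/(7(j + 7))) + (1/((j + 7)(j + 8))).
Simplifying, P(j+1) = (j + 1)/(7(j + 8)) = (j+1)/(7((j+1) + 7)),
which is the closed form with r = j+1.
Hence, by induction on r, the claim holds for every r ≥ 1.

P(r) = r/(7(r + 7))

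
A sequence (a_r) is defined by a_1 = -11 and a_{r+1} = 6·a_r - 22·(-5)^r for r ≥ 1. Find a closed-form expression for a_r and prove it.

a_r = 2(-5)^r - 6^(r - 1)

Computing the first terms: a_1 = -11, a_2 = 44, a_3 = -286. This suggests a_r = 2(-5)^r - 6^(r - 1).
For the base case r = 1: the formula gives -11 = -11 = a_1.
For the inductive step, assume it holds for an arbitrary i ≥ 1, so a_i = 2(-5)^i - 6^(i - 1).
Then a_{i+1} = 6·a_i - 22·(-5)^i = 6·(2(-5)^i - 6^(i - 1)) - 22·(-5)^i = 2(-5)^(i + 1) - 6^i = 2(-5)^(i+1) - 6^((i+1) - 1),
which is the claimed formula at r = i+1.
Hence, by induction on r, the claim holds for every r ≥ 1.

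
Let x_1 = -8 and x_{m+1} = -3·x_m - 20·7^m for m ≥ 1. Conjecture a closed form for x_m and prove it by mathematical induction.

x_m = -2(-3)^m - 2·7^m

Computing the first terms: x_1 = -8, x_2 = -116, x_3 = -632. This suggests x_m = -2(-3)^m - 2·7^m.
For the base case m = 1: the formula gives -8 = -8 = x_1.
For the inductive step, assume it holds for an arbitrary p ≥ 1, so x_p = -2(-3)^p - 2·7^p.
Then x_{p+1} = -3·x_p - 20·7^p = -3·(-2(-3)^p - 2·7^p) - 20·7^p = -2(-3)^(p + 1) - 2·7^(p + 1),
which is the claimed formula at m = p+1.
Hence, by induction on m, the claim holds for every m ≥ 1.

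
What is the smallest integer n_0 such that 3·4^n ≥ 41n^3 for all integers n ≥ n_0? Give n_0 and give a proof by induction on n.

At n = 5: 3072 < 5125, so the inequality fails and n_0 ≥ 6. We prove 3·4^n ≥ 41n^3 for all n ≥ 6.
Base case (n = 6): 3·4^n = 12288 and 41n^3 = 8856, so 12288 ≥ 8856.
Inductive step: assume the claim holds for n = k, so 3·4^k ≥ 41k^3.
Then 3·4^(k + 1) = 4·(3·4^k) ≥ 4·(41k^3).
Also, for k ≥ 6 we have 4·(41k^3) ≥ 41(k+1)^3, since 4 ≥ (1 + 1/k)^3 for all k ≥ 6.
Combining, 3·4^(k + 1) ≥ 41(k+1)^3.
Hence, by induction on n, the claim holds for every n ≥ 6.
Hence the smallest such n_0 is 6.

n_0 = 6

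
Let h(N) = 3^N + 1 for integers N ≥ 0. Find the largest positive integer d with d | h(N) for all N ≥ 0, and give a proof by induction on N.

d = 2

Computing the first values: h(0) = 2 and h(1) = 4; gcd(2, 4) = 2, so d ≤ 2.
We prove 2 | 3^N + 1 for all N ≥ 0 by induction on N.
Base step (N = 0): h(0) = 2 = 2·(1), so 2 | h(0).
Inductive step: assume the claim holds for N = i, i.e. 2 | h(i). Then
h(i+1) = 3^(i+1) + 1 = 3·(3^i + 1) - 2 = 3·h(i) - 2. The first term is divisible by 2 by the inductive hypothesis, and -2 is divisible by 2. Hence 2 | h(i+1).
Hence, by induction on N, the claim holds for every N ≥ 0.
Therefore the largest such d is 2.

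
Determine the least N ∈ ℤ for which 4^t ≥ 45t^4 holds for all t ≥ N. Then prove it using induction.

At t = 9: 262144 < 295245, so the inequality fails and N ≥ 10. We prove 4^t ≥ 45t^4 for all t ≥ 10.
For the base case t = 10: 4^t = 1048576 and 45t^4 = 450000, so 1048576 ≥ 450000.
Inductive step: suppose the statement holds for some j ≥ 10, so 4^j ≥ 45j^4.
Then 4^(j + 1) = 4·(4^j) ≥ 4·(45j^4).
Also, for j ≥ 10 we have 4·(45j^4) ≥ 45(j+1)^4, since 4 ≥ (1 + 1/j)^4 for all j ≥ 10.
Combining, 4^(j + 1) ≥ 45(j+1)^4.
This completes the induction.
Hence the smallest such N is 10.

N = 10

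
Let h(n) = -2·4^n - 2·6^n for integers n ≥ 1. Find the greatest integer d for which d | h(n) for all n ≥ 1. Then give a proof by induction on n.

Computing the first values: h(1) = -20 and h(2) = -104; gcd(-20, -104) = 4, so d ≤ 4.
We prove 4 | -2·4^n - 2·6^n for all n ≥ 1 by induction on n.
For the base case n = 1: h(1) = -20 = 4·(-5), so 4 | h(1).
Inductive step: suppose the statement holds for some k ≥ 1, i.e. 4 | h(k). Then
h(k+1) − 6·h(k) = (-2·4^(k+1) - 2·6^(k+1)) − 6·(-2·4^k - 2·6^k) = (-2)·4^k·(4 − 6) = (4)·4^k. Since 4 | h(k) by the inductive hypothesis, 4 | 6·h(k); and 4 | 4 since 4 = 4·1. Therefore 4 | h(k+1).
Hence, by induction on n, the claim holds for every n ≥ 1.
Therefore the largest such d is 4.

d = 4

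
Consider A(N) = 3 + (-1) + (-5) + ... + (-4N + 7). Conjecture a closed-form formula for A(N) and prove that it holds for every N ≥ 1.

We claim A(N) = -N(2N - 5) for all N ≥ 1.
For the base case N = 1: A(1) = 3, and the closed form gives 3. They agree.
For the inductive step, assume it holds for an arbitrary m ≥ 1, so A(m) = m(-2m + 5).
Then A(m+1) = A(m) + (-4m + 3) = (m(-2m + 5)) + (-4m + 3).
Simplifying, A(m+1) = -(m + 1)(2m - 3) = -(m+1)(2(m+1) - 5),
which is the closed form with N = m+1.
By the principle of mathematical induction, the result holds for all N ≥ 1.

A(N) = -N(2N - 5)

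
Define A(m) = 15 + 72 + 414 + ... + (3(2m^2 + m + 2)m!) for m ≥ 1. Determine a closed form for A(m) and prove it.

A(m) = (6m + 3)(m + 1)! - 3

We claim A(m) = (6m + 3)(m + 1)! - 3 for all m ≥ 1.
For the base case m = 1: A(1) = 15, and the closed form gives 15. They agree.
Inductive step: suppose the statement holds for some i ≥ 1, so A(i) = (6i + 3)(i + 1)! - 3.
Then A(i+1) = A(i) + (3(2i^2 + 5i + 5)(i + 1)!) = ((6i + 3)(i + 1)! - 3) + (3(2i^2 + 5i + 5)(i + 1)!).
Simplifying, A(i+1) = (6(i+1) + 3)((i+1) + 1)! - 3,
which is the closed form with m = i+1.
Hence, by induction on m, the claim holds for every m ≥ 1.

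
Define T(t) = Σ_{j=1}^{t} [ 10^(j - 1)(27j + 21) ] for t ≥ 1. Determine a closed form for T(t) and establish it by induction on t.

We claim T(t) = 10^t(3t + 2) - 2 for all t ≥ 1.
Base step (t = 1): T(1) = 48, and the closed form gives 48. They agree.
Suppose the result is true for t = j, so T(j) = 10^j(3j + 2) - 2.
Then T(j+1) = T(j) + (10^j(27j + 48)) = (10^j(3j + 2) - 2) + (10^j(27j + 48)).
Simplifying, T(j+1) = 30·10^j·j + 50·10^j - 2 = 10^(j+1)(3(j+1) + 2) - 2,
which is the closed form with t = j+1.
This completes the induction.

T(t) = 10^t(3t + 2) - 2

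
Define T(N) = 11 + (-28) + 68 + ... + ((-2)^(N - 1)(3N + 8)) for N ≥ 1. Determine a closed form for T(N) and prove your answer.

We claim T(N) = -(-2)^N(N + 3) + 3 for all N ≥ 1.
Base case (N = 1): T(1) = 11, and the closed form gives 11. They agree.
Suppose the result is true for N = r, so T(r) = -(-2)^r(r + 3) + 3.
Then T(r+1) = T(r) + ((-2)^r(3r + 11)) = (-(-2)^r(r + 3) + 3) + ((-2)^r(3r + 11)).
Simplifying, T(r+1) = -(-2)^(r + 1)r - (-2)^(r + 3) + 3 = -(-2)^(r+1)((r+1) + 3) + 3,
which is the closed form with N = r+1.
Hence, by induction on N, the claim holds for every N ≥ 1.

T(N) = -(-2)^N(N + 3) + 3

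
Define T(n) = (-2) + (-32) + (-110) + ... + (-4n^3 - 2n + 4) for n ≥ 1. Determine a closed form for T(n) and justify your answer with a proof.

T(n) = -n(n^3 + 2n^2 + 2n - 3)

We claim T(n) = -n(n^3 + 2n^2 + 2n - 3) for all n ≥ 1.
Base case (n = 1): T(1) = -2, and the closed form gives -2. They agree.
Inductive step: suppose the statement holds for some r ≥ 1, so T(r) = r(-r^3 - 2r^2 - 2r + 3).
Then T(r+1) = T(r) + (-2r - 4(r + 1)^3 + 2) = (r(-r^3 - 2r^2 - 2r + 3)) + (-2r - 4(r + 1)^3 + 2).
Simplifying, T(r+1) = -(r + 1)(r^3 + 5r^2 + 9r + 2) = -(r+1)((r+1)^3 + 2(r+1)^2 + 2(r+1) - 3),
which is the closed form with n = r+1.
This completes the induction.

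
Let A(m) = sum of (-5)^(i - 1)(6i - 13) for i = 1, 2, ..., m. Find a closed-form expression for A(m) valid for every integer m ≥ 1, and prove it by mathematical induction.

We claim A(m) = (-5)^m(-m + 2) - 2 for all m ≥ 1.
Base step (m = 1): A(1) = -7, and the closed form gives -7. They agree.
Inductive step: assume the claim holds for m = i, so A(i) = (-5)^i(-i + 2) - 2.
Then A(i+1) = A(i) + ((-5)^i(6i - 7)) = ((-5)^i(-i + 2) - 2) + ((-5)^i(6i - 7)).
Simplifying, A(i+1) = -(-5)^(i + 1)i + (-5)^(i + 1) - 2 = (-5)^(i+1)(-(i+1) + 2) - 2,
which is the closed form with m = i+1.
Hence, by induction on m, the claim holds for every m ≥ 1.

A(m) = (-5)^m(-m + 2) - 2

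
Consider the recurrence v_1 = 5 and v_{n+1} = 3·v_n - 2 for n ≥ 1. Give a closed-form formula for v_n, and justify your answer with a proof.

Computing the first terms: v_1 = 5, v_2 = 13, v_3 = 37. This suggests v_n = 4·3^(n - 1) + 1.
Base case (n = 1): the formula gives 5 = 5 = v_1.
For the inductive step, assume it holds for an arbitrary p ≥ 1, so v_p = 4·3^(p - 1) + 1.
Then v_{p+1} = 3·v_p - 2 = 3·(4·3^(p - 1) + 1) - 2 = 4·3^p + 1 = 4·3^((p+1) - 1) + 1,
which is the claimed formula at n = p+1.
By the principle of mathematical induction, the result holds for all n ≥ 1.

v_n = 4·3^(n - 1) + 1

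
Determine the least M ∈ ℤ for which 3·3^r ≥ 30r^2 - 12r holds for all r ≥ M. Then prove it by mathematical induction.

M = 5

At r = 4: 243 < 432, so the inequality fails and M ≥ 5. We prove 3·3^r ≥ 30r^2 - 12r for all r ≥ 5.
Base step (r = 5): 3·3^r = 729 and 30r^2 - 12r = 690, so 729 ≥ 690.
Suppose the result is true for r = i, so 3·3^i ≥ 30i^2 - 12i.
Then 3·3^(i + 1) = 3·(3·3^i) ≥ 3·(30i^2 - 12i).
Also, for i ≥ 5 we have 3·(30i^2 - 12i) ≥ 30(i+1)^2 - 12(i+1), since 3·(30i^2 - 12i) − (30(i+1)^2 - 12(i+1)) = 60i^2 - 84i - 18, which is nonnegative for all i ≥ 5.
Combining, 3·3^(i + 1) ≥ 30(i+1)^2 - 12(i+1).
This completes the induction.
Hence the smallest such M is 5.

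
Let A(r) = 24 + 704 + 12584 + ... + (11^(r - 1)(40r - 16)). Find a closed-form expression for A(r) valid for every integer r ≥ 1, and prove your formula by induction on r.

A(r) = 2·11^r(2r - 1) + 2

We claim A(r) = 2·11^r(2r - 1) + 2 for all r ≥ 1.
When r = 1: A(1) = 24, and the closed form gives 24. They agree.
Inductive step: assume the claim holds for r = p, so A(p) = 2·11^p(2p - 1) + 2.
Then A(p+1) = A(p) + (11^p(40p + 24)) = (2·11^p(2p - 1) + 2) + (11^p(40p + 24)).
Simplifying, A(p+1) = 44·11^p·p + 22·11^p + 2 = 2·11^(p+1)(2(p+1) - 1) + 2,
which is the closed form with r = p+1.
Hence, by induction on r, the claim holds for every r ≥ 1.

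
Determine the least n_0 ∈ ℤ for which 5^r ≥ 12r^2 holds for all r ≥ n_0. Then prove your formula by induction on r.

n_0 = 3

At r = 2: 25 < 48, so the inequality fails and n_0 ≥ 3. We prove 5^r ≥ 12r^2 for all r ≥ 3.
When r = 3: 5^r = 125 and 12r^2 = 108, so 125 ≥ 108.
For the inductive step, assume it holds for an arbitrary i ≥ 3, so 5^i ≥ 12i^2.
Then 5^(i + 1) = 5·(5^i) ≥ 5·(12i^2).
Also, for i ≥ 3 we have 5·(12i^2) ≥ 12(i+1)^2, since 5 ≥ (1 + 1/i)^2 for all i ≥ 3.
Combining, 5^(i + 1) ≥ 12(i+1)^2.
By induction, the statement is established for all r ≥ 3.
Hence the smallest such n_0 is 3.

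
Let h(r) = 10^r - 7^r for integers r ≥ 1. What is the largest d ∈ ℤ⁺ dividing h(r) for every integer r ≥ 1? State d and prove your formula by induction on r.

Computing the first values: h(1) = 3 and h(2) = 51; gcd(3, 51) = 3, so d ≤ 3.
We prove 3 | 10^r - 7^r for all r ≥ 1 by induction on r.
When r = 1: h(1) = 3 = 3·(1), so 3 | h(1).
Inductive step: assume the claim holds for r = p, i.e. 3 | h(p). Then
10^{p+1} − 7^{p+1} = 10·10^p − 7·7^p = 10·(10^p − 7^p) + (3)·7^p. The first term is divisible by 3 by the inductive hypothesis, and the second term (3)·7^p is divisible by 3 since 3 | 3. Hence 3 | h(p+1).
This completes the induction.
Therefore the largest such d is 3.

d = 3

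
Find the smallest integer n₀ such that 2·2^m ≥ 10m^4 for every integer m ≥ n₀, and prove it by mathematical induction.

At m = 19: 1048576 < 1303210, so the inequality fails and n₀ ≥ 20. We prove 2·2^m ≥ 10m^4 for all m ≥ 20.
When m = 20: 2·2^m = 2097152 and 10m^4 = 1600000, so 2097152 ≥ 1600000.
Suppose the result is true for m = r, so 2·2^r ≥ 10r^4.
Then 2·2^(r + 1) = 2·(2·2^r) ≥ 2·(10r^4).
Also, for r ≥ 20 we have 2·(10r^4) ≥ 10(r+1)^4, since 2 ≥ (1 + 1/r)^4 for all r ≥ 20.
Combining, 2·2^(r + 1) ≥ 10(r+1)^4.
By the principle of mathematical induction, the result holds for all m ≥ 20.
Hence the smallest such n₀ is 20.

n₀ = 20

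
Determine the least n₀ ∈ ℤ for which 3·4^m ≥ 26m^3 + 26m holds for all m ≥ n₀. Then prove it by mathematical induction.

At m = 5: 3072 < 3380, so the inequality fails and n₀ ≥ 6. We prove 3·4^m ≥ 26m^3 + 26m for all m ≥ 6.
For the base case m = 6: 3·4^m = 12288 and 26m^3 + 26m = 5772, so 12288 ≥ 5772.
Inductive step: suppose the statement holds for some p ≥ 6, so 3·4^p ≥ 26p^3 + 26p.
Then 3·4^(p + 1) = 4·(3·4^p) ≥ 4·(26p^3 + 26p).
Also, for p ≥ 6 we have 4·(26p^3 + 26p) ≥ 26(p+1)^3 + 26(p+1), since 4·(26p^3 + 26p) − (26(p+1)^3 + 26(p+1)) = 78p^3 - 78p^2 - 52, which is nonnegative for all p ≥ 6.
Combining, 3·4^(p + 1) ≥ 26(p+1)^3 + 26(p+1).
By the principle of mathematical induction, the result holds for all m ≥ 6.
Hence the smallest such n₀ is 6.

n₀ = 6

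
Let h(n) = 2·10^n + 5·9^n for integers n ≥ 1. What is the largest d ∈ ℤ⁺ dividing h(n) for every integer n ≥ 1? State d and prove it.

Computing the first values: h(1) = 65 and h(2) = 605; gcd(65, 605) = 5, so d ≤ 5.
We prove 5 | 2·10^n + 5·9^n for all n ≥ 1 by induction on n.
Base step (n = 1): h(1) = 65 = 5·(13), so 5 | h(1).
For the inductive step, assume it holds for an arbitrary m ≥ 1, i.e. 5 | h(m). Then
h(m+1) − 10·h(m) = (2·10^(m+1) + 5·9^(m+1)) − 10·(2·10^m + 5·9^m) = (5)·9^m·(9 − 10) = (-5)·9^m. Since 5 | h(m) by the inductive hypothesis, 5 | 10·h(m); and 5 | -5 since -5 = 5·-1. Therefore 5 | h(m+1).
By induction, the statement is established for all n ≥ 1.
Therefore the largest such d is 5.

d = 5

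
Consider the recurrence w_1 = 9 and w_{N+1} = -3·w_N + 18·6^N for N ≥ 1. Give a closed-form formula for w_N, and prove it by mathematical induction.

Computing the first terms: w_1 = 9, w_2 = 81, w_3 = 405. This suggests w_N = (-3)^N + 2·6^N.
For the base case N = 1: the formula gives 9 = 9 = w_1.
Inductive step: assume the claim holds for N = p, so w_p = (-3)^p + 2·6^p.
Then w_{p+1} = -3·w_p + 18·6^p = -3·((-3)^p + 2·6^p) + 18·6^p = (-3)^(p + 1) + 2·6^(p + 1),
which is the claimed formula at N = p+1.
By induction, the statement is established for all N ≥ 1.

w_N = (-3)^N + 2·6^N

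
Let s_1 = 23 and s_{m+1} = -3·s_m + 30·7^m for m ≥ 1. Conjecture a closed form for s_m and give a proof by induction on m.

Computing the first terms: s_1 = 23, s_2 = 141, s_3 = 1047. This suggests s_m = 2(-3)^(m - 1) + 3·7^m.
Base case (m = 1): the formula gives 23 = 23 = s_1.
Suppose the result is true for m = i, so s_i = 2(-3)^(i - 1) + 3·7^i.
Then s_{i+1} = -3·s_i + 30·7^i = -3·(2(-3)^(i - 1) + 3·7^i) + 30·7^i = 2(-3)^i + 3·7^(i + 1) = 2(-3)^((i+1) - 1) + 3·7^(i+1),
which is the claimed formula at m = i+1.
By induction, the statement is established for all m ≥ 1.

s_m = 2(-3)^(m - 1) + 3·7^m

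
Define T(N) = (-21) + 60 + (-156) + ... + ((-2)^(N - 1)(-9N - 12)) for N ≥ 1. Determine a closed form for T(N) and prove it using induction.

We claim T(N) = (-2)^N(3N + 5) - 5 for all N ≥ 1.
When N = 1: T(1) = -21, and the closed form gives -21. They agree.
Suppose the result is true for N = k, so T(k) = (-2)^k(3k + 5) - 5.
Then T(k+1) = T(k) + ((-2)^k(-9k - 21)) = ((-2)^k(3k + 5) - 5) + ((-2)^k(-9k - 21)).
Simplifying, T(k+1) = -6(-2)^k·k - 16(-2)^k - 5 = (-2)^(k+1)(3(k+1) + 5) - 5,
which is the closed form with N = k+1.
By the principle of mathematical induction, the result holds for all N ≥ 1.

T(N) = (-2)^N(3N + 5) - 5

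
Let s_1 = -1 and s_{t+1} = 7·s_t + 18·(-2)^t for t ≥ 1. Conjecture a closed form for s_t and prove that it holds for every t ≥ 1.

s_t = (-2)^(t + 1) - 5·7^(t - 1)

Computing the first terms: s_1 = -1, s_2 = -43, s_3 = -229. This suggests s_t = (-2)^(t + 1) - 5·7^(t - 1).
For the base case t = 1: the formula gives -1 = -1 = s_1.
Inductive step: suppose the statement holds for some k ≥ 1, so s_k = (-2)^(k + 1) - 5·7^(k - 1).
Then s_{k+1} = 7·s_k + 18·(-2)^k = 7·((-2)^(k + 1) - 5·7^(k - 1)) + 18·(-2)^k = (-2)^(k + 2) - 5·7^k = (-2)^((k+1) + 1) - 5·7^((k+1) - 1),
which is the claimed formula at t = k+1.
By the principle of mathematical induction, the result holds for all t ≥ 1.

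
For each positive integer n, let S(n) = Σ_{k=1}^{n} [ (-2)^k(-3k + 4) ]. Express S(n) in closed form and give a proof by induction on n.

S(n) = 2(-2)^n(-n + 1) - 2

We claim S(n) = 2(-2)^n(-n + 1) - 2 for all n ≥ 1.
Base step (n = 1): S(1) = -2, and the closed form gives -2. They agree.
Suppose the result is true for n = k, so S(k) = 2(-2)^k(-k + 1) - 2.
Then S(k+1) = S(k) + ((-2)^(k + 1)(-3k + 1)) = (2(-2)^k(-k + 1) - 2) + ((-2)^(k + 1)(-3k + 1)).
Simplifying, S(k+1) = 4(-2)^k·k - 2 = 2(-2)^(k+1)(-(k+1) + 1) - 2,
which is the closed form with n = k+1.
This completes the induction.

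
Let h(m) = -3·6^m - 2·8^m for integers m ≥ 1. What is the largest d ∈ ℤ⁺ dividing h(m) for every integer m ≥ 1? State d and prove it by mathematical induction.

Computing the first values: h(1) = -34 and h(2) = -236; gcd(-34, -236) = 2, so d ≤ 2.
We prove 2 | -3·6^m - 2·8^m for all m ≥ 1 by induction on m.
When m = 1: h(1) = -34 = 2·(-17), so 2 | h(1).
Inductive step: suppose the statement holds for some p ≥ 1, i.e. 2 | h(p). Then
h(p+1) − 8·h(p) = (-3·6^(p+1) - 2·8^(p+1)) − 8·(-3·6^p - 2·8^p) = (-3)·6^p·(6 − 8) = (6)·6^p. Since 2 | h(p) by the inductive hypothesis, 2 | 8·h(p); and 2 | 6 since 6 = 2·3. Therefore 2 | h(p+1).
Hence, by induction on m, the claim holds for every m ≥ 1.
Therefore the largest such d is 2.

d = 2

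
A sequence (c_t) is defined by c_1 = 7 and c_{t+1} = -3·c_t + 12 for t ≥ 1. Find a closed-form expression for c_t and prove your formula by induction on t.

c_t = 4(-3)^(t - 1) + 3

Computing the first terms: c_1 = 7, c_2 = -9, c_3 = 39. This suggests c_t = 4(-3)^(t - 1) + 3.
When t = 1: the formula gives 7 = 7 = c_1.
For the inductive step, assume it holds for an arbitrary i ≥ 1, so c_i = 4(-3)^(i - 1) + 3.
Then c_{i+1} = -3·c_i + 12 = -3·(4(-3)^(i - 1) + 3) + 12 = 4(-3)^i + 3 = 4(-3)^((i+1) - 1) + 3,
which is the claimed formula at t = i+1.
By induction, the statement is established for all t ≥ 1.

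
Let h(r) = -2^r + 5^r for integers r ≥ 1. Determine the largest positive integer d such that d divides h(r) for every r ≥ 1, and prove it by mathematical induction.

Computing the first values: h(1) = 3 and h(2) = 21; gcd(3, 21) = 3, so d ≤ 3.
We prove 3 | -2^r + 5^r for all r ≥ 1 by induction on r.
Base case (r = 1): h(1) = 3 = 3·(1), so 3 | h(1).
For the inductive step, assume it holds for an arbitrary p ≥ 1, i.e. 3 | h(p). Then
5^{p+1} − 2^{p+1} = 5·5^p − 2·2^p = 5·(5^p − 2^p) + (3)·2^p. The first term is divisible by 3 by the inductive hypothesis, and the second term (3)·2^p is divisible by 3 since 3 | 3. Hence 3 | h(p+1).
By the principle of mathematical induction, the result holds for all r ≥ 1.
Therefore the largest such d is 3.

d = 3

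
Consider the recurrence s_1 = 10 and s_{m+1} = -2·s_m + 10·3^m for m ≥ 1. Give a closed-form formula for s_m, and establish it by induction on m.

s_m = (-2)^(m + 1) + 2·3^m

Computing the first terms: s_1 = 10, s_2 = 10, s_3 = 70. This suggests s_m = (-2)^(m + 1) + 2·3^m.
When m = 1: the formula gives 10 = 10 = s_1.
Suppose the result is true for m = p, so s_p = (-2)^(p + 1) + 2·3^p.
Then s_{p+1} = -2·s_p + 10·3^p = -2·((-2)^(p + 1) + 2·3^p) + 10·3^p = (-2)^(p + 2) + 2·3^(p + 1) = (-2)^((p+1) + 1) + 2·3^(p+1),
which is the claimed formula at m = p+1.
By induction, the statement is established for all m ≥ 1.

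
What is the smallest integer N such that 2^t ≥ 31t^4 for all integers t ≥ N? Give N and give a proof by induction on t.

At t = 23: 8388608 < 8675071, so the inequality fails and N ≥ 24. We prove 2^t ≥ 31t^4 for all t ≥ 24.
For the base case t = 24: 2^t = 16777216 and 31t^4 = 10285056, so 16777216 ≥ 10285056.
For the inductive step, assume it holds for an arbitrary i ≥ 24, so 2^i ≥ 31i^4.
Then 2^(i + 1) = 2·(2^i) ≥ 2·(31i^4).
Also, for i ≥ 24 we have 2·(31i^4) ≥ 31(i+1)^4, since 2 ≥ (1 + 1/i)^4 for all i ≥ 24.
Combining, 2^(i + 1) ≥ 31(i+1)^4.
By induction, the statement is established for all t ≥ 24.
Hence the smallest such N is 24.

N = 24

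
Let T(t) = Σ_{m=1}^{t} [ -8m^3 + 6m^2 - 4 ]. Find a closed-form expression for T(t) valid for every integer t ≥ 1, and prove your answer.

T(t) = -t(2t^3 + 2t^2 - t + 3)

We claim T(t) = -t(2t^3 + 2t^2 - t + 3) for all t ≥ 1.
When t = 1: T(1) = -6, and the closed form gives -6. They agree.
Inductive step: suppose the statement holds for some m ≥ 1, so T(m) = m(-2m^3 - 2m^2 + m - 3).
Then T(m+1) = T(m) + (-8(m + 1)^3 + 6(m + 1)^2 - 4) = (m(-2m^3 - 2m^2 + m - 3)) + (-8(m + 1)^3 + 6(m + 1)^2 - 4).
Simplifying, T(m+1) = -(m + 1)(2m^3 + 8m^2 + 9m + 6) = -(m+1)(2(m+1)^3 + 2(m+1)^2 - (m+1) + 3),
which is the closed form with t = m+1.
Hence, by induction on t, the claim holds for every t ≥ 1.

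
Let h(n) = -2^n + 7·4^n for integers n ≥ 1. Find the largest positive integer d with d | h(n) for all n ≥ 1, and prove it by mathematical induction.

d = 2

Computing the first values: h(1) = 26 and h(2) = 108; gcd(26, 108) = 2, so d ≤ 2.
We prove 2 | -2^n + 7·4^n for all n ≥ 1 by induction on n.
Base case (n = 1): h(1) = 26 = 2·(13), so 2 | h(1).
Suppose the result is true for n = k, i.e. 2 | h(k). Then
h(k+1) − 4·h(k) = (-2^(k+1) + 7·4^(k+1)) − 4·(-2^k + 7·4^k) = (-1)·2^k·(2 − 4) = (2)·2^k. Since 2 | h(k) by the inductive hypothesis, 2 | 4·h(k); and 2 | 2 since 2 = 2·1. Therefore 2 | h(k+1).
Hence, by induction on n, the claim holds for every n ≥ 1.
Therefore the largest such d is 2.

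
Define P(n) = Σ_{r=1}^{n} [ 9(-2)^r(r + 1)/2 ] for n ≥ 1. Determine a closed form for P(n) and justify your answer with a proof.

We claim P(n) = (-2)^n(3n + 4) - 4 for all n ≥ 1.
Base step (n = 1): P(1) = -18, and the closed form gives -18. They agree.
For the inductive step, assume it holds for an arbitrary r ≥ 1, so P(r) = (-2)^r(3r + 4) - 4.
Then P(r+1) = P(r) + (9(-2)^r(-r - 2)) = ((-2)^r(3r + 4) - 4) + (9(-2)^r(-r - 2)).
Simplifying, P(r+1) = -6(-2)^r·r - 14(-2)^r - 4 = (-2)^(r+1)(3(r+1) + 4) - 4,
which is the closed form with n = r+1.
By induction, the statement is established for all n ≥ 1.

P(n) = (-2)^n(3n + 4) - 4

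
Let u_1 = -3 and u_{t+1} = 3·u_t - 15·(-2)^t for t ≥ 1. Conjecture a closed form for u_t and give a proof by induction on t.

u_t = 3(-2)^t + 3^t

Computing the first terms: u_1 = -3, u_2 = 21, u_3 = 3. This suggests u_t = 3(-2)^t + 3^t.
For the base case t = 1: the formula gives -3 = -3 = u_1.
For the inductive step, assume it holds for an arbitrary i ≥ 1, so u_i = 3(-2)^i + 3^i.
Then u_{i+1} = 3·u_i - 15·(-2)^i = 3·(3(-2)^i + 3^i) - 15·(-2)^i = 3(-2)^(i + 1) + 3^(i + 1),
which is the claimed formula at t = i+1.
By the principle of mathematical induction, the result holds for all t ≥ 1.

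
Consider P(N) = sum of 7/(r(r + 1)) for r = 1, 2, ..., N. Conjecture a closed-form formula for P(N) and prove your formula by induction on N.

We claim P(N) = 7N/(N + 1) for all N ≥ 1.
For the base case N = 1: P(1) = 7/2, and the closed form gives 7/2. They agree.
Suppose the result is true for N = r, so P(r) = 7r/(r + 1).
Then P(r+1) = P(r) + (7/((r + 1)(r + 2))) = (7r/(r + 1)) + (7/((r + 1)(r + 2))).
Simplifying, P(r+1) = 7(r + 1)/(r + 2) = 7(r+1)/((r+1) + 1),
which is the closed form with N = r+1.
By the principle of mathematical induction, the result holds for all N ≥ 1.

P(N) = 7N/(N + 1)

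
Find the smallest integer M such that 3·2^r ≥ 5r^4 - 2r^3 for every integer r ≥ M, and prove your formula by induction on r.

At r = 17: 393216 < 407779, so the inequality fails and M ≥ 18. We prove 3·2^r ≥ 5r^4 - 2r^3 for all r ≥ 18.
Base step (r = 18): 3·2^r = 786432 and 5r^4 - 2r^3 = 513216, so 786432 ≥ 513216.
For the inductive step, assume it holds for an arbitrary k ≥ 18, so 3·2^k ≥ 5k^4 - 2k^3.
Then 3·2^(k + 1) = 2·(3·2^k) ≥ 2·(5k^4 - 2k^3).
Also, for k ≥ 18 we have 2·(5k^4 - 2k^3) ≥ 5(k+1)^4 - 2(k+1)^3, since 2·(5k^4 - 2k^3) − (5(k+1)^4 - 2(k+1)^3) = 5k^4 - 22k^3 - 24k^2 - 14k - 3, which is nonnegative for all k ≥ 18.
Combining, 3·2^(k + 1) ≥ 5(k+1)^4 - 2(k+1)^3.
By induction, the statement is established for all r ≥ 18.
Hence the smallest such M is 18.

M = 18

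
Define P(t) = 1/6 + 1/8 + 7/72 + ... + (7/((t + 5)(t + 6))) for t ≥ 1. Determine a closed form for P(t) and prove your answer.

P(t) = 7t/(6(t + 6))

We claim P(t) = 7t/(6(t + 6)) for all t ≥ 1.
When t = 1: P(1) = 1/6, and the closed form gives 1/6. They agree.
Inductive step: suppose the statement holds for some r ≥ 1, so P(r) = 7r/(6(r + 6)).
Then P(r+1) = P(r) + (7/((r + 6)(r + 7))) = (7r/(6(r + 6))) + (7/((r + 6)(r + 7))).
Simplifying, P(r+1) = 7(r + 1)/(6(r + 7)) = 7(r+1)/(6((r+1) + 6)),
which is the closed form with t = r+1.
By the principle of mathematical induction, the result holds for all t ≥ 1.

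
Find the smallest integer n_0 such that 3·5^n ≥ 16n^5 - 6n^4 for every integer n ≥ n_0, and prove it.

At n = 7: 234375 < 254506, so the inequality fails and n_0 ≥ 8. We prove 3·5^n ≥ 16n^5 - 6n^4 for all n ≥ 8.
Base case (n = 8): 3·5^n = 1171875 and 16n^5 - 6n^4 = 499712, so 1171875 ≥ 499712.
Suppose the result is true for n = i, so 3·5^i ≥ 16i^5 - 6i^4.
Then 3·5^(i + 1) = 5·(3·5^i) ≥ 5·(16i^5 - 6i^4).
Also, for i ≥ 8 we have 5·(16i^5 - 6i^4) ≥ 16(i+1)^5 - 6(i+1)^4, since 5·(16i^5 - 6i^4) − (16(i+1)^5 - 6(i+1)^4) = 64i^5 - 104i^4 - 136i^3 - 124i^2 - 56i - 10, which is nonnegative for all i ≥ 8.
Combining, 3·5^(i + 1) ≥ 16(i+1)^5 - 6(i+1)^4.
By induction, the statement is established for all n ≥ 8.
Hence the smallest such n_0 is 8.

n_0 = 8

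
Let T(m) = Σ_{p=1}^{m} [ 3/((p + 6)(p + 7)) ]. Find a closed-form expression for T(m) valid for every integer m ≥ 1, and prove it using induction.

T(m) = 3m/(7(m + 7))

We claim T(m) = 3m/(7(m + 7)) for all m ≥ 1.
Base case (m = 1): T(1) = 3/56, and the closed form gives 3/56. They agree.
Suppose the result is true for m = p, so T(p) = 3p/(7(p + 7)).
Then T(p+1) = T(p) + (3/((p + 7)(p + 8))) = (3p/(7(p + 7))) + (3/((p + 7)(p + 8))).
Simplifying, T(p+1) = 3(p + 1)/(7(p + 8)) = 3(p+1)/(7((p+1) + 7)),
which is the closed form with m = p+1.
By induction, the statement is established for all m ≥ 1.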